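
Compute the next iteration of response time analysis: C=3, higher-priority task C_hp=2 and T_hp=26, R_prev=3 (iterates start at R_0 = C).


R_next = C + ceil(R_prev / T_hp) * C_hp
ceil(3 / 26) = ceil(0.1154) = 1
Interference = 1 * 2 = 2
R_next = 3 + 2 = 5

5


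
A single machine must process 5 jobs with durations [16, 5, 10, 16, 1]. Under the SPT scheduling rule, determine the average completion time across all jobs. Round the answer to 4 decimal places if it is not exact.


Sort jobs by processing time (SPT order): [1, 5, 10, 16, 16]
Compute completion times sequentially:
  Job 1: processing = 1, completes at 1
  Job 2: processing = 5, completes at 6
  Job 3: processing = 10, completes at 16
  Job 4: processing = 16, completes at 32
  Job 5: processing = 16, completes at 48
Sum of completion times = 103
Average completion time = 103/5 = 20.6

20.6


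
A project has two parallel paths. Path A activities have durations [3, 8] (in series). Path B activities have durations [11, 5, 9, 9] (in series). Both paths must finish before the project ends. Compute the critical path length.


Path A total = 3 + 8 = 11
Path B total = 11 + 5 + 9 + 9 = 34
Critical path = longest path = max(11, 34) = 34

34


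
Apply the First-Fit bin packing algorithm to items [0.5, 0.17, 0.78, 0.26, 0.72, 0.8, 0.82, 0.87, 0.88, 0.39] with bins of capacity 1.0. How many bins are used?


Place items sequentially using First-Fit:
  Item 0.5 -> new Bin 1
  Item 0.17 -> Bin 1 (now 0.67)
  Item 0.78 -> new Bin 2
  Item 0.26 -> Bin 1 (now 0.93)
  Item 0.72 -> new Bin 3
  Item 0.8 -> new Bin 4
  Item 0.82 -> new Bin 5
  Item 0.87 -> new Bin 6
  Item 0.88 -> new Bin 7
  Item 0.39 -> new Bin 8
Total bins used = 8

8


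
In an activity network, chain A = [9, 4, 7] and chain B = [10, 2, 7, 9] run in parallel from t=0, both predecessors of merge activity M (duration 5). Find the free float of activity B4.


ES(B4) = sum of predecessors on chain B = 19
EF(B4) = ES + duration = 19 + 9 = 28
Successor of B4 is M. ES(M) = max(sum(A), sum(B)) = max(20, 28) = 28
Free float = ES(successor) - EF(current) = 28 - 28 = 0

0


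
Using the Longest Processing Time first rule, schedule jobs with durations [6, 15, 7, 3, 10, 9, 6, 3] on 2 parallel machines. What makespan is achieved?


Sort jobs in decreasing order (LPT): [15, 10, 9, 7, 6, 6, 3, 3]
Assign each job to the least loaded machine:
  Machine 1: jobs [15, 7, 6, 3], load = 31
  Machine 2: jobs [10, 9, 6, 3], load = 28
Makespan = max load = 31

31


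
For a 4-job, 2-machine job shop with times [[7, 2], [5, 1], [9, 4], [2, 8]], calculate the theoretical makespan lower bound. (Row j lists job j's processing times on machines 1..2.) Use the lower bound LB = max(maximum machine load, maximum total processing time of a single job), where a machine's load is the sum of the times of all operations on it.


Machine loads:
  Machine 1: 7 + 5 + 9 + 2 = 23
  Machine 2: 2 + 1 + 4 + 8 = 15
Max machine load = 23
Job totals:
  Job 1: 9
  Job 2: 6
  Job 3: 13
  Job 4: 10
Max job total = 13
Lower bound = max(23, 13) = 23

23


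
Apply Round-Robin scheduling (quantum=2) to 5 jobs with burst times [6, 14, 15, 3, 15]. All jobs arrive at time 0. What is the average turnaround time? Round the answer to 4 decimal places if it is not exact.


Time quantum = 2
Execution trace:
  J1 runs 2 units, time = 2
  J2 runs 2 units, time = 4
  J3 runs 2 units, time = 6
  J4 runs 2 units, time = 8
  J5 runs 2 units, time = 10
  J1 runs 2 units, time = 12
  J2 runs 2 units, time = 14
  J3 runs 2 units, time = 16
  J4 runs 1 units, time = 17
  J5 runs 2 units, time = 19
  J1 runs 2 units, time = 21
  J2 runs 2 units, time = 23
  J3 runs 2 units, time = 25
  J5 runs 2 units, time = 27
  J2 runs 2 units, time = 29
  J3 runs 2 units, time = 31
  J5 runs 2 units, time = 33
  J2 runs 2 units, time = 35
  J3 runs 2 units, time = 37
  J5 runs 2 units, time = 39
  J2 runs 2 units, time = 41
  J3 runs 2 units, time = 43
  J5 runs 2 units, time = 45
  J2 runs 2 units, time = 47
  J3 runs 2 units, time = 49
  J5 runs 2 units, time = 51
  J3 runs 1 units, time = 52
  J5 runs 1 units, time = 53
Finish times: [21, 47, 52, 17, 53]
Average turnaround = 190/5 = 38.0

38.0


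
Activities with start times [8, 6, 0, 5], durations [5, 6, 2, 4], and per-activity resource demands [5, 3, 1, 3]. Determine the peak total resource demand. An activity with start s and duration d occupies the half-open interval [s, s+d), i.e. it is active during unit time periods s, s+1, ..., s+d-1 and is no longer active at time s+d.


Each activity i is active on [start_i, start_i + duration_i).
Compute total resource usage per time slot:
  t=0: active resources = [1], total = 1
  t=1: active resources = [1], total = 1
  t=2: active resources = [], total = 0
  t=3: active resources = [], total = 0
  t=4: active resources = [], total = 0
  t=5: active resources = [3], total = 3
  t=6: active resources = [3, 3], total = 6
  t=7: active resources = [3, 3], total = 6
  t=8: active resources = [5, 3, 3], total = 11
  t=9: active resources = [5, 3], total = 8
  t=10: active resources = [5, 3], total = 8
  t=11: active resources = [5, 3], total = 8
  t=12: active resources = [5], total = 5
Peak resource demand = 11

11


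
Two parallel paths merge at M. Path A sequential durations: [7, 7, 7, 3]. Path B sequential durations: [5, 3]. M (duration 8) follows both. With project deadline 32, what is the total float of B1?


Forward pass: ES(B1) = sum of predecessors on chain B = 0
EF = ES + duration = 0 + 5 = 5
Backward pass: LF(M) = deadline = 32; LS(M) = 32 - 8 = 24
LF(B1) = LS(M) - sum(successors on chain B) = 24 - 3 = 21
LS = LF - duration = 21 - 5 = 16
Total float = LS - ES = 16 - 0 = 16

16


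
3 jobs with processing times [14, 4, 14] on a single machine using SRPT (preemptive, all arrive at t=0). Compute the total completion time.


Since all jobs arrive at t=0, SRPT equals SPT ordering.
SPT order: [4, 14, 14]
Completion times:
  Job 1: p=4, C=4
  Job 2: p=14, C=18
  Job 3: p=14, C=32
Total completion time = 4 + 18 + 32 = 54

54


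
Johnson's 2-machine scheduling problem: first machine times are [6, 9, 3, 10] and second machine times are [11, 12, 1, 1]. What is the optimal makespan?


Apply Johnson's rule:
  Group 1 (a <= b): [(1, 6, 11), (2, 9, 12)]
  Group 2 (a > b): [(3, 3, 1), (4, 10, 1)]
Optimal job order: [1, 2, 3, 4]
Schedule:
  Job 1: M1 done at 6, M2 done at 17
  Job 2: M1 done at 15, M2 done at 29
  Job 3: M1 done at 18, M2 done at 30
  Job 4: M1 done at 28, M2 done at 31
Makespan = 31

31


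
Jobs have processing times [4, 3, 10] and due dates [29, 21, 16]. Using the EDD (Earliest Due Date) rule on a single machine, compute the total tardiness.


Sort by due date (EDD order): [(10, 16), (3, 21), (4, 29)]
Compute completion times and tardiness:
  Job 1: p=10, d=16, C=10, tardiness=max(0,10-16)=0
  Job 2: p=3, d=21, C=13, tardiness=max(0,13-21)=0
  Job 3: p=4, d=29, C=17, tardiness=max(0,17-29)=0
Total tardiness = 0

0


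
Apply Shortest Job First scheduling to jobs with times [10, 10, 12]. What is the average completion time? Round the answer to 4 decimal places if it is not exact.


SJF order (ascending): [10, 10, 12]
Completion times:
  Job 1: burst=10, C=10
  Job 2: burst=10, C=20
  Job 3: burst=12, C=32
Average completion = 62/3 = 20.6667

20.6667


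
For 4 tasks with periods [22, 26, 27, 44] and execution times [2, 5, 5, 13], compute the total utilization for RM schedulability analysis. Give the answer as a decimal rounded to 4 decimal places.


Compute individual utilizations (exact fractions):
  Task 1: C/T = 2/22 = 1/11 (approx. 0.0909)
  Task 2: C/T = 5/26 (approx. 0.1923)
  Task 3: C/T = 5/27 (approx. 0.1852)
  Task 4: C/T = 13/44 (approx. 0.2955)
Total utilization U = 1/11 + 5/26 + 5/27 + 13/44 = 11797/15444
Rounded to 4 decimal places: U = 0.7639
RM (Liu & Layland) bound for 4 tasks = 0.756828; compare with U = 11797/15444 (approx. 0.763857)
bound < U <= 1, so the RM sufficient condition is not met (inconclusive; an exact test such as response-time analysis is needed).

0.7639


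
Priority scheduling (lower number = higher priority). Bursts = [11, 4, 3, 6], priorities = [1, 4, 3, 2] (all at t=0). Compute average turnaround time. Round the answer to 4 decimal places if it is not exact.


Sort by priority (ascending = highest first):
Order: [(1, 11), (2, 6), (3, 3), (4, 4)]
Completion times:
  Priority 1, burst=11, C=11
  Priority 2, burst=6, C=17
  Priority 3, burst=3, C=20
  Priority 4, burst=4, C=24
Average turnaround = 72/4 = 18.0

18.0


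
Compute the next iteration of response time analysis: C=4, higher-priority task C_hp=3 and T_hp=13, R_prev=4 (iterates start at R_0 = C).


R_next = C + ceil(R_prev / T_hp) * C_hp
ceil(4 / 13) = ceil(0.3077) = 1
Interference = 1 * 3 = 3
R_next = 4 + 3 = 7

7


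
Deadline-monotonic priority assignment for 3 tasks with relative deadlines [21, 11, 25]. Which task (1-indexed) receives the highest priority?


Sort tasks by relative deadline (ascending):
  Task 2: deadline = 11
  Task 1: deadline = 21
  Task 3: deadline = 25
Priority order (highest first): [2, 1, 3]
Highest priority task = 2

2


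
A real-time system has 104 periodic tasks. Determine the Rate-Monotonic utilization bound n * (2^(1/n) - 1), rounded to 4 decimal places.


Compute 2^(1/104) = 1.0066871365
Subtract 1: 1.0066871365 - 1 = 0.0066871365
Multiply by n: 104 * 0.0066871365 = 0.6954621960
Round to 4 dp: 0.6955

0.6955


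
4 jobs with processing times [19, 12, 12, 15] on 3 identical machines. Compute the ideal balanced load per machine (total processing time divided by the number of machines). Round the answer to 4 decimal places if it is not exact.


Total processing time = 19 + 12 + 12 + 15 = 58
Number of machines = 3
Ideal balanced load = 58 / 3 = 19.3333

19.3333


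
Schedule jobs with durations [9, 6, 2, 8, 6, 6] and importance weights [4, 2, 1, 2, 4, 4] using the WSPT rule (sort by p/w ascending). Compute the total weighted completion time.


Compute p/w ratios and sort ascending (WSPT): [(6, 4), (6, 4), (2, 1), (9, 4), (6, 2), (8, 2)]
Compute weighted completion times:
  Job (p=6,w=4): C=6, w*C=4*6=24
  Job (p=6,w=4): C=12, w*C=4*12=48
  Job (p=2,w=1): C=14, w*C=1*14=14
  Job (p=9,w=4): C=23, w*C=4*23=92
  Job (p=6,w=2): C=29, w*C=2*29=58
  Job (p=8,w=2): C=37, w*C=2*37=74
Total weighted completion time = 310

310


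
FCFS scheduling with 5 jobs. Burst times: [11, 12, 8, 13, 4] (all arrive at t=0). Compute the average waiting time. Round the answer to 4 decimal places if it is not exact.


FCFS order (as given): [11, 12, 8, 13, 4]
Waiting times:
  Job 1: wait = 0
  Job 2: wait = 11
  Job 3: wait = 23
  Job 4: wait = 31
  Job 5: wait = 44
Sum of waiting times = 109
Average waiting time = 109/5 = 21.8

21.8


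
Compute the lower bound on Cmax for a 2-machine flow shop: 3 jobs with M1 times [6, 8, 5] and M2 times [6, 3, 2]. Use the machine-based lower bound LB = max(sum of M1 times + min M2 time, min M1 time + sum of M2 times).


LB1 = sum(M1 times) + min(M2 times) = 19 + 2 = 21
LB2 = min(M1 times) + sum(M2 times) = 5 + 11 = 16
Lower bound = max(LB1, LB2) = max(21, 16) = 21

21


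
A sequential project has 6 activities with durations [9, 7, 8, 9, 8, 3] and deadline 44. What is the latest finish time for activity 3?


LF(activity 3) = deadline - sum of successor durations
Successors: activities 4 through 6 with durations [9, 8, 3]
Sum of successor durations = 20
LF = 44 - 20 = 24

24


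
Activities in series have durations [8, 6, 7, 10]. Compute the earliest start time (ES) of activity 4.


Activity 4 starts after activities 1 through 3 complete.
Predecessor durations: [8, 6, 7]
ES = 8 + 6 + 7 = 21

21


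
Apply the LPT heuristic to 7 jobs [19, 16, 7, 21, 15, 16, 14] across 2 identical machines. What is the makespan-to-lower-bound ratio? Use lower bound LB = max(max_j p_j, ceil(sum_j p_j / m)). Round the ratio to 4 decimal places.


LPT order: [21, 19, 16, 16, 15, 14, 7]
Machine loads after assignment: [51, 57]
LPT makespan = 57
Lower bound = max(max_job, ceil(total/2)) = max(21, 54) = 54
Ratio = 57 / 54 = 1.0556

1.0556


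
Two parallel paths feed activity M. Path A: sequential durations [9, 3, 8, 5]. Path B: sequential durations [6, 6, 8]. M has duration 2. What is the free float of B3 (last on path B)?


ES(B3) = sum of predecessors on chain B = 12
EF(B3) = ES + duration = 12 + 8 = 20
Successor of B3 is M. ES(M) = max(sum(A), sum(B)) = max(25, 20) = 25
Free float = ES(successor) - EF(current) = 25 - 20 = 5

5


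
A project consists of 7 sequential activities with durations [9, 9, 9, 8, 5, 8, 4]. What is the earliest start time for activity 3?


Activity 3 starts after activities 1 through 2 complete.
Predecessor durations: [9, 9]
ES = 9 + 9 = 18

18


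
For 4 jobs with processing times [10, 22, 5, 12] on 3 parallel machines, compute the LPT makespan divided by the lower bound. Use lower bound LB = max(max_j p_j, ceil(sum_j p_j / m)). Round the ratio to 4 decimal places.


LPT order: [22, 12, 10, 5]
Machine loads after assignment: [22, 12, 15]
LPT makespan = 22
Lower bound = max(max_job, ceil(total/3)) = max(22, 17) = 22
Ratio = 22 / 22 = 1.0

1.0


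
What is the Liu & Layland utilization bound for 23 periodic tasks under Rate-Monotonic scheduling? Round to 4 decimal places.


Compute 2^(1/23) = 1.0305955448
Subtract 1: 1.0305955448 - 1 = 0.0305955448
Multiply by n: 23 * 0.0305955448 = 0.7036975304
Round to 4 dp: 0.7037

0.7037


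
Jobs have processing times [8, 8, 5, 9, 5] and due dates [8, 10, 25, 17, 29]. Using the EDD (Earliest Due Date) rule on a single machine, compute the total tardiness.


Sort by due date (EDD order): [(8, 8), (8, 10), (9, 17), (5, 25), (5, 29)]
Compute completion times and tardiness:
  Job 1: p=8, d=8, C=8, tardiness=max(0,8-8)=0
  Job 2: p=8, d=10, C=16, tardiness=max(0,16-10)=6
  Job 3: p=9, d=17, C=25, tardiness=max(0,25-17)=8
  Job 4: p=5, d=25, C=30, tardiness=max(0,30-25)=5
  Job 5: p=5, d=29, C=35, tardiness=max(0,35-29)=6
Total tardiness = 25

25


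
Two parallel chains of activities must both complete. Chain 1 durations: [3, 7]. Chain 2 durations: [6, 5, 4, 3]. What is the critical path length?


Path A total = 3 + 7 = 10
Path B total = 6 + 5 + 4 + 3 = 18
Critical path = longest path = max(10, 18) = 18

18


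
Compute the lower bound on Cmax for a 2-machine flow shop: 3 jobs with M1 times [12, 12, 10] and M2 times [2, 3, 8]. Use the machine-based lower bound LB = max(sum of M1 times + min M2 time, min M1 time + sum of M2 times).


LB1 = sum(M1 times) + min(M2 times) = 34 + 2 = 36
LB2 = min(M1 times) + sum(M2 times) = 10 + 13 = 23
Lower bound = max(LB1, LB2) = max(36, 23) = 36

36


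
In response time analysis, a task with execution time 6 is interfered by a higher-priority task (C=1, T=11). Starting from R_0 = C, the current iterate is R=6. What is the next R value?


R_next = C + ceil(R_prev / T_hp) * C_hp
ceil(6 / 11) = ceil(0.5455) = 1
Interference = 1 * 1 = 1
R_next = 6 + 1 = 7

7


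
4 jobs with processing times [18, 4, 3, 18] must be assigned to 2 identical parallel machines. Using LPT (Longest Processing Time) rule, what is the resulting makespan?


Sort jobs in decreasing order (LPT): [18, 18, 4, 3]
Assign each job to the least loaded machine:
  Machine 1: jobs [18, 4], load = 22
  Machine 2: jobs [18, 3], load = 21
Makespan = max load = 22

22


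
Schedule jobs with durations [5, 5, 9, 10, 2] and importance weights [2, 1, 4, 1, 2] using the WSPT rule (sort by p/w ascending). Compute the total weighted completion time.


Compute p/w ratios and sort ascending (WSPT): [(2, 2), (9, 4), (5, 2), (5, 1), (10, 1)]
Compute weighted completion times:
  Job (p=2,w=2): C=2, w*C=2*2=4
  Job (p=9,w=4): C=11, w*C=4*11=44
  Job (p=5,w=2): C=16, w*C=2*16=32
  Job (p=5,w=1): C=21, w*C=1*21=21
  Job (p=10,w=1): C=31, w*C=1*31=31
Total weighted completion time = 132

132


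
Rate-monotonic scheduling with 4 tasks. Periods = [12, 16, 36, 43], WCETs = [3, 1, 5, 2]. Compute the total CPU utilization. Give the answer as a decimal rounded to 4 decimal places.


Compute individual utilizations (exact fractions):
  Task 1: C/T = 3/12 = 1/4 (approx. 0.25)
  Task 2: C/T = 1/16 (approx. 0.0625)
  Task 3: C/T = 5/36 (approx. 0.1389)
  Task 4: C/T = 2/43 (approx. 0.0465)
Total utilization U = 1/4 + 1/16 + 5/36 + 2/43 = 3083/6192
Rounded to 4 decimal places: U = 0.4979
RM (Liu & Layland) bound for 4 tasks = 0.756828; compare with U = 3083/6192 (approx. 0.497901)
U <= bound, so schedulable by RM sufficient condition.

0.4979


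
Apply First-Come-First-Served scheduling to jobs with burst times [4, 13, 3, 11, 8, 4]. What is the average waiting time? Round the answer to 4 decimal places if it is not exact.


FCFS order (as given): [4, 13, 3, 11, 8, 4]
Waiting times:
  Job 1: wait = 0
  Job 2: wait = 4
  Job 3: wait = 17
  Job 4: wait = 20
  Job 5: wait = 31
  Job 6: wait = 39
Sum of waiting times = 111
Average waiting time = 111/6 = 18.5

18.5


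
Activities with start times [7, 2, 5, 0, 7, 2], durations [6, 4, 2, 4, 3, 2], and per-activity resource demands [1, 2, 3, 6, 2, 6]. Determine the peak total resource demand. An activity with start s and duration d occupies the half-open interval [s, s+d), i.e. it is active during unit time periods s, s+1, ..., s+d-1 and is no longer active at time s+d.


Each activity i is active on [start_i, start_i + duration_i).
Compute total resource usage per time slot:
  t=0: active resources = [6], total = 6
  t=1: active resources = [6], total = 6
  t=2: active resources = [2, 6, 6], total = 14
  t=3: active resources = [2, 6, 6], total = 14
  t=4: active resources = [2], total = 2
  t=5: active resources = [2, 3], total = 5
  t=6: active resources = [3], total = 3
  t=7: active resources = [1, 2], total = 3
  t=8: active resources = [1, 2], total = 3
  t=9: active resources = [1, 2], total = 3
  t=10: active resources = [1], total = 1
  t=11: active resources = [1], total = 1
  t=12: active resources = [1], total = 1
Peak resource demand = 14

14


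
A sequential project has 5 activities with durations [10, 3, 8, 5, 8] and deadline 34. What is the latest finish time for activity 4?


LF(activity 4) = deadline - sum of successor durations
Successors: activities 5 through 5 with durations [8]
Sum of successor durations = 8
LF = 34 - 8 = 26

26


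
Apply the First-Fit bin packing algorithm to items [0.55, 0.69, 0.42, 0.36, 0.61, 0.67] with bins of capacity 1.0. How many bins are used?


Place items sequentially using First-Fit:
  Item 0.55 -> new Bin 1
  Item 0.69 -> new Bin 2
  Item 0.42 -> Bin 1 (now 0.97)
  Item 0.36 -> new Bin 3
  Item 0.61 -> Bin 3 (now 0.97)
  Item 0.67 -> new Bin 4
Total bins used = 4

4


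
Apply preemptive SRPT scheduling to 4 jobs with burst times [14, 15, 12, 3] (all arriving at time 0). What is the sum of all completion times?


Since all jobs arrive at t=0, SRPT equals SPT ordering.
SPT order: [3, 12, 14, 15]
Completion times:
  Job 1: p=3, C=3
  Job 2: p=12, C=15
  Job 3: p=14, C=29
  Job 4: p=15, C=44
Total completion time = 3 + 15 + 29 + 44 = 91

91


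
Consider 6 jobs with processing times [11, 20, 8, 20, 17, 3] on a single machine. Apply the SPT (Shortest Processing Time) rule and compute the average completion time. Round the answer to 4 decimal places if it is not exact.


Sort jobs by processing time (SPT order): [3, 8, 11, 17, 20, 20]
Compute completion times sequentially:
  Job 1: processing = 3, completes at 3
  Job 2: processing = 8, completes at 11
  Job 3: processing = 11, completes at 22
  Job 4: processing = 17, completes at 39
  Job 5: processing = 20, completes at 59
  Job 6: processing = 20, completes at 79
Sum of completion times = 213
Average completion time = 213/6 = 35.5

35.5


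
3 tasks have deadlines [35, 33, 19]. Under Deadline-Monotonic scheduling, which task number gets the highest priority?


Sort tasks by relative deadline (ascending):
  Task 3: deadline = 19
  Task 2: deadline = 33
  Task 1: deadline = 35
Priority order (highest first): [3, 2, 1]
Highest priority task = 3

3


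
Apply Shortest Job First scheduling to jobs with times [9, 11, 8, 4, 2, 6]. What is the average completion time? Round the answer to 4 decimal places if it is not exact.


SJF order (ascending): [2, 4, 6, 8, 9, 11]
Completion times:
  Job 1: burst=2, C=2
  Job 2: burst=4, C=6
  Job 3: burst=6, C=12
  Job 4: burst=8, C=20
  Job 5: burst=9, C=29
  Job 6: burst=11, C=40
Average completion = 109/6 = 18.1667

18.1667


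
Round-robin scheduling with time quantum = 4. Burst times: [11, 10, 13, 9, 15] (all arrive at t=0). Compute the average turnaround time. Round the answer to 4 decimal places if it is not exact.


Time quantum = 4
Execution trace:
  J1 runs 4 units, time = 4
  J2 runs 4 units, time = 8
  J3 runs 4 units, time = 12
  J4 runs 4 units, time = 16
  J5 runs 4 units, time = 20
  J1 runs 4 units, time = 24
  J2 runs 4 units, time = 28
  J3 runs 4 units, time = 32
  J4 runs 4 units, time = 36
  J5 runs 4 units, time = 40
  J1 runs 3 units, time = 43
  J2 runs 2 units, time = 45
  J3 runs 4 units, time = 49
  J4 runs 1 units, time = 50
  J5 runs 4 units, time = 54
  J3 runs 1 units, time = 55
  J5 runs 3 units, time = 58
Finish times: [43, 45, 55, 50, 58]
Average turnaround = 251/5 = 50.2

50.2


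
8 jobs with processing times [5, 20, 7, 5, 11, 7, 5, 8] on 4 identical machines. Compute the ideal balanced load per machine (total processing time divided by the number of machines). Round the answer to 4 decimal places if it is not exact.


Total processing time = 5 + 20 + 7 + 5 + 11 + 7 + 5 + 8 = 68
Number of machines = 4
Ideal balanced load = 68 / 4 = 17.0

17.0


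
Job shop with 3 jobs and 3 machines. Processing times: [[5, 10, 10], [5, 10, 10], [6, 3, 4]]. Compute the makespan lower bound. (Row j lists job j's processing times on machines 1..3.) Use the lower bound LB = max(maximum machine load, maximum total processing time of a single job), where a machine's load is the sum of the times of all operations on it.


Machine loads:
  Machine 1: 5 + 5 + 6 = 16
  Machine 2: 10 + 10 + 3 = 23
  Machine 3: 10 + 10 + 4 = 24
Max machine load = 24
Job totals:
  Job 1: 25
  Job 2: 25
  Job 3: 13
Max job total = 25
Lower bound = max(24, 25) = 25

25


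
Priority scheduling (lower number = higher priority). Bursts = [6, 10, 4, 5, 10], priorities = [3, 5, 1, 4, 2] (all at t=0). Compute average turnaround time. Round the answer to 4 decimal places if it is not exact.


Sort by priority (ascending = highest first):
Order: [(1, 4), (2, 10), (3, 6), (4, 5), (5, 10)]
Completion times:
  Priority 1, burst=4, C=4
  Priority 2, burst=10, C=14
  Priority 3, burst=6, C=20
  Priority 4, burst=5, C=25
  Priority 5, burst=10, C=35
Average turnaround = 98/5 = 19.6

19.6


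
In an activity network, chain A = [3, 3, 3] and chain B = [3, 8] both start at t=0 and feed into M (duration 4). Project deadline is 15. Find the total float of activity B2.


Forward pass: ES(B2) = sum of predecessors on chain B = 3
EF = ES + duration = 3 + 8 = 11
Backward pass: LF(M) = deadline = 15; LS(M) = 15 - 4 = 11
LF(B2) = LS(M) - sum(successors on chain B) = 11 - 0 = 11
LS = LF - duration = 11 - 8 = 3
Total float = LS - ES = 3 - 3 = 0

0


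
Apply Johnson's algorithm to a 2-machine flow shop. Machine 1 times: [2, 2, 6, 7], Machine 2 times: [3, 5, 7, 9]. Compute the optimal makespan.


Apply Johnson's rule:
  Group 1 (a <= b): [(1, 2, 3), (2, 2, 5), (3, 6, 7), (4, 7, 9)]
  Group 2 (a > b): []
Optimal job order: [1, 2, 3, 4]
Schedule:
  Job 1: M1 done at 2, M2 done at 5
  Job 2: M1 done at 4, M2 done at 10
  Job 3: M1 done at 10, M2 done at 17
  Job 4: M1 done at 17, M2 done at 26
Makespan = 26

26


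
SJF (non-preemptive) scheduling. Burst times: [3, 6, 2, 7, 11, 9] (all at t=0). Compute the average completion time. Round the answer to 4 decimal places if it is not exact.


SJF order (ascending): [2, 3, 6, 7, 9, 11]
Completion times:
  Job 1: burst=2, C=2
  Job 2: burst=3, C=5
  Job 3: burst=6, C=11
  Job 4: burst=7, C=18
  Job 5: burst=9, C=27
  Job 6: burst=11, C=38
Average completion = 101/6 = 16.8333

16.8333


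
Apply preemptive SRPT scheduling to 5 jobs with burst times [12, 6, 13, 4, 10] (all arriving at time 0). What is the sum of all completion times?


Since all jobs arrive at t=0, SRPT equals SPT ordering.
SPT order: [4, 6, 10, 12, 13]
Completion times:
  Job 1: p=4, C=4
  Job 2: p=6, C=10
  Job 3: p=10, C=20
  Job 4: p=12, C=32
  Job 5: p=13, C=45
Total completion time = 4 + 10 + 20 + 32 + 45 = 111

111


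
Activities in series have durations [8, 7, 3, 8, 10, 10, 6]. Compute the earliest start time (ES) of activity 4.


Activity 4 starts after activities 1 through 3 complete.
Predecessor durations: [8, 7, 3]
ES = 8 + 7 + 3 = 18

18


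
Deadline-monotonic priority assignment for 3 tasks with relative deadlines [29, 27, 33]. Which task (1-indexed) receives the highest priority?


Sort tasks by relative deadline (ascending):
  Task 2: deadline = 27
  Task 1: deadline = 29
  Task 3: deadline = 33
Priority order (highest first): [2, 1, 3]
Highest priority task = 2

2


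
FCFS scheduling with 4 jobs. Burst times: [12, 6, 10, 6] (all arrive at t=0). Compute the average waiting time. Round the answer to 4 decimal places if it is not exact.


FCFS order (as given): [12, 6, 10, 6]
Waiting times:
  Job 1: wait = 0
  Job 2: wait = 12
  Job 3: wait = 18
  Job 4: wait = 28
Sum of waiting times = 58
Average waiting time = 58/4 = 14.5

14.5


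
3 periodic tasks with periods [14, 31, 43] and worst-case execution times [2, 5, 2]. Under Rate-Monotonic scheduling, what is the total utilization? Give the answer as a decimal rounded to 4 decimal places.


Compute individual utilizations (exact fractions):
  Task 1: C/T = 2/14 = 1/7 (approx. 0.1429)
  Task 2: C/T = 5/31 (approx. 0.1613)
  Task 3: C/T = 2/43 (approx. 0.0465)
Total utilization U = 1/7 + 5/31 + 2/43 = 3272/9331
Rounded to 4 decimal places: U = 0.3507
RM (Liu & Layland) bound for 3 tasks = 0.779763; compare with U = 3272/9331 (approx. 0.350659)
U <= bound, so schedulable by RM sufficient condition.

0.3507


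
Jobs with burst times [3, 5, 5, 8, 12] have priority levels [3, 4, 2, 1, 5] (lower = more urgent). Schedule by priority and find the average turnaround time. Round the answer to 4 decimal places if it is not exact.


Sort by priority (ascending = highest first):
Order: [(1, 8), (2, 5), (3, 3), (4, 5), (5, 12)]
Completion times:
  Priority 1, burst=8, C=8
  Priority 2, burst=5, C=13
  Priority 3, burst=3, C=16
  Priority 4, burst=5, C=21
  Priority 5, burst=12, C=33
Average turnaround = 91/5 = 18.2

18.2


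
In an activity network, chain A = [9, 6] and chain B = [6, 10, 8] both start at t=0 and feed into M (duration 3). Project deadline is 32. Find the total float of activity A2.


Forward pass: ES(A2) = sum of predecessors on chain A = 9
EF = ES + duration = 9 + 6 = 15
Backward pass: LF(M) = deadline = 32; LS(M) = 32 - 3 = 29
LF(A2) = LS(M) - sum(successors on chain A) = 29 - 0 = 29
LS = LF - duration = 29 - 6 = 23
Total float = LS - ES = 23 - 9 = 14

14


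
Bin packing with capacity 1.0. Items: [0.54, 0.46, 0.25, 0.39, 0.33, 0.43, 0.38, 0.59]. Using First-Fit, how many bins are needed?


Place items sequentially using First-Fit:
  Item 0.54 -> new Bin 1
  Item 0.46 -> Bin 1 (now 1.0)
  Item 0.25 -> new Bin 2
  Item 0.39 -> Bin 2 (now 0.64)
  Item 0.33 -> Bin 2 (now 0.97)
  Item 0.43 -> new Bin 3
  Item 0.38 -> Bin 3 (now 0.81)
  Item 0.59 -> new Bin 4
Total bins used = 4

4


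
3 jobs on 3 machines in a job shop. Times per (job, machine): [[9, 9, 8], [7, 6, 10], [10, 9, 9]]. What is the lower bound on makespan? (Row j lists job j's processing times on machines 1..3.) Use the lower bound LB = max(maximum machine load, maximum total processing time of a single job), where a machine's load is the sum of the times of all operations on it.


Machine loads:
  Machine 1: 9 + 7 + 10 = 26
  Machine 2: 9 + 6 + 9 = 24
  Machine 3: 8 + 10 + 9 = 27
Max machine load = 27
Job totals:
  Job 1: 26
  Job 2: 23
  Job 3: 28
Max job total = 28
Lower bound = max(27, 28) = 28

28


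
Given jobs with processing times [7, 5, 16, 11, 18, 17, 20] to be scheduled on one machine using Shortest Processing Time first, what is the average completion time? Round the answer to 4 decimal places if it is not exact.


Sort jobs by processing time (SPT order): [5, 7, 11, 16, 17, 18, 20]
Compute completion times sequentially:
  Job 1: processing = 5, completes at 5
  Job 2: processing = 7, completes at 12
  Job 3: processing = 11, completes at 23
  Job 4: processing = 16, completes at 39
  Job 5: processing = 17, completes at 56
  Job 6: processing = 18, completes at 74
  Job 7: processing = 20, completes at 94
Sum of completion times = 303
Average completion time = 303/7 = 43.2857

43.2857


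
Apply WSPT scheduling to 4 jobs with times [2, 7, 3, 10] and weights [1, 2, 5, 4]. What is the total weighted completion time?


Compute p/w ratios and sort ascending (WSPT): [(3, 5), (2, 1), (10, 4), (7, 2)]
Compute weighted completion times:
  Job (p=3,w=5): C=3, w*C=5*3=15
  Job (p=2,w=1): C=5, w*C=1*5=5
  Job (p=10,w=4): C=15, w*C=4*15=60
  Job (p=7,w=2): C=22, w*C=2*22=44
Total weighted completion time = 124

124


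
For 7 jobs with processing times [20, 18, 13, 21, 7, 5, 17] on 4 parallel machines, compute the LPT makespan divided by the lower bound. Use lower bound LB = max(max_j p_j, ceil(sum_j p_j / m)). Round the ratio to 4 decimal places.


LPT order: [21, 20, 18, 17, 13, 7, 5]
Machine loads after assignment: [21, 25, 25, 30]
LPT makespan = 30
Lower bound = max(max_job, ceil(total/4)) = max(21, 26) = 26
Ratio = 30 / 26 = 1.1538

1.1538


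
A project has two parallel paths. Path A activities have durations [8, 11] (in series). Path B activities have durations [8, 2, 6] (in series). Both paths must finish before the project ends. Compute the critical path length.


Path A total = 8 + 11 = 19
Path B total = 8 + 2 + 6 = 16
Critical path = longest path = max(19, 16) = 19

19


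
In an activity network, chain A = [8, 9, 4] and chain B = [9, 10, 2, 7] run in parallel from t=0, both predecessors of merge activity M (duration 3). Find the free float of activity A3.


ES(A3) = sum of predecessors on chain A = 17
EF(A3) = ES + duration = 17 + 4 = 21
Successor of A3 is M. ES(M) = max(sum(A), sum(B)) = max(21, 28) = 28
Free float = ES(successor) - EF(current) = 28 - 21 = 7

7


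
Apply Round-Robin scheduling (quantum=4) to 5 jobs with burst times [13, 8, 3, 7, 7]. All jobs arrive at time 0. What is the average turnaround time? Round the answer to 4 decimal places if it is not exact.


Time quantum = 4
Execution trace:
  J1 runs 4 units, time = 4
  J2 runs 4 units, time = 8
  J3 runs 3 units, time = 11
  J4 runs 4 units, time = 15
  J5 runs 4 units, time = 19
  J1 runs 4 units, time = 23
  J2 runs 4 units, time = 27
  J4 runs 3 units, time = 30
  J5 runs 3 units, time = 33
  J1 runs 4 units, time = 37
  J1 runs 1 units, time = 38
Finish times: [38, 27, 11, 30, 33]
Average turnaround = 139/5 = 27.8

27.8


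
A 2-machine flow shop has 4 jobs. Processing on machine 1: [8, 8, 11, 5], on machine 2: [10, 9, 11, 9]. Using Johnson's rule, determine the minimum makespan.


Apply Johnson's rule:
  Group 1 (a <= b): [(4, 5, 9), (1, 8, 10), (2, 8, 9), (3, 11, 11)]
  Group 2 (a > b): []
Optimal job order: [4, 1, 2, 3]
Schedule:
  Job 4: M1 done at 5, M2 done at 14
  Job 1: M1 done at 13, M2 done at 24
  Job 2: M1 done at 21, M2 done at 33
  Job 3: M1 done at 32, M2 done at 44
Makespan = 44

44


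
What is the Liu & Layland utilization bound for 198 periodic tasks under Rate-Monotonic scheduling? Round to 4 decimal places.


Compute 2^(1/198) = 1.0035068781
Subtract 1: 1.0035068781 - 1 = 0.0035068781
Multiply by n: 198 * 0.0035068781 = 0.6943618638
Round to 4 dp: 0.6944

0.6944


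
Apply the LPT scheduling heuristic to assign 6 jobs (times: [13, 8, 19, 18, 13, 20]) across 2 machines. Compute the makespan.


Sort jobs in decreasing order (LPT): [20, 19, 18, 13, 13, 8]
Assign each job to the least loaded machine:
  Machine 1: jobs [20, 13, 13], load = 46
  Machine 2: jobs [19, 18, 8], load = 45
Makespan = max load = 46

46


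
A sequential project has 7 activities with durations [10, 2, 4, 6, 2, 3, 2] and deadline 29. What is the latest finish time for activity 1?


LF(activity 1) = deadline - sum of successor durations
Successors: activities 2 through 7 with durations [2, 4, 6, 2, 3, 2]
Sum of successor durations = 19
LF = 29 - 19 = 10

10


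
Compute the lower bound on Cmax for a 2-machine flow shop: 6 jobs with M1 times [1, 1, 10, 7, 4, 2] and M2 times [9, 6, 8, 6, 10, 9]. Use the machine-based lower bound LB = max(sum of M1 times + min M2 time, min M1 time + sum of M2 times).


LB1 = sum(M1 times) + min(M2 times) = 25 + 6 = 31
LB2 = min(M1 times) + sum(M2 times) = 1 + 48 = 49
Lower bound = max(LB1, LB2) = max(31, 49) = 49

49


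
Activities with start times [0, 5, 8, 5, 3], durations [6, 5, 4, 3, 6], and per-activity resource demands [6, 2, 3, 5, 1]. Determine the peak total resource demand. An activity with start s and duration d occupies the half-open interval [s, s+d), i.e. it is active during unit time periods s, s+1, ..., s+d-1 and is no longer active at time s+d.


Each activity i is active on [start_i, start_i + duration_i).
Compute total resource usage per time slot:
  t=0: active resources = [6], total = 6
  t=1: active resources = [6], total = 6
  t=2: active resources = [6], total = 6
  t=3: active resources = [6, 1], total = 7
  t=4: active resources = [6, 1], total = 7
  t=5: active resources = [6, 2, 5, 1], total = 14
  t=6: active resources = [2, 5, 1], total = 8
  t=7: active resources = [2, 5, 1], total = 8
  t=8: active resources = [2, 3, 1], total = 6
  t=9: active resources = [2, 3], total = 5
  t=10: active resources = [3], total = 3
  t=11: active resources = [3], total = 3
Peak resource demand = 14

14


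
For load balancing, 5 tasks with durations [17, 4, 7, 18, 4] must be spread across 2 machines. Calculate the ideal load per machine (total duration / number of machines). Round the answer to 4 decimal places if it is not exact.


Total processing time = 17 + 4 + 7 + 18 + 4 = 50
Number of machines = 2
Ideal balanced load = 50 / 2 = 25.0

25.0


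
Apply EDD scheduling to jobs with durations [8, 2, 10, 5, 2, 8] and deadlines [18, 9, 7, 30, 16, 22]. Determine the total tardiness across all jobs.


Sort by due date (EDD order): [(10, 7), (2, 9), (2, 16), (8, 18), (8, 22), (5, 30)]
Compute completion times and tardiness:
  Job 1: p=10, d=7, C=10, tardiness=max(0,10-7)=3
  Job 2: p=2, d=9, C=12, tardiness=max(0,12-9)=3
  Job 3: p=2, d=16, C=14, tardiness=max(0,14-16)=0
  Job 4: p=8, d=18, C=22, tardiness=max(0,22-18)=4
  Job 5: p=8, d=22, C=30, tardiness=max(0,30-22)=8
  Job 6: p=5, d=30, C=35, tardiness=max(0,35-30)=5
Total tardiness = 23

23


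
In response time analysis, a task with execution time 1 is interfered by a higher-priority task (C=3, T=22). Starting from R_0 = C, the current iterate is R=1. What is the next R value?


R_next = C + ceil(R_prev / T_hp) * C_hp
ceil(1 / 22) = ceil(0.0455) = 1
Interference = 1 * 3 = 3
R_next = 1 + 3 = 4

4


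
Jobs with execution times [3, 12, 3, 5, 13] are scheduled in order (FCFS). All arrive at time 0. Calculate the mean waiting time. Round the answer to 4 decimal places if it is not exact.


FCFS order (as given): [3, 12, 3, 5, 13]
Waiting times:
  Job 1: wait = 0
  Job 2: wait = 3
  Job 3: wait = 15
  Job 4: wait = 18
  Job 5: wait = 23
Sum of waiting times = 59
Average waiting time = 59/5 = 11.8

11.8


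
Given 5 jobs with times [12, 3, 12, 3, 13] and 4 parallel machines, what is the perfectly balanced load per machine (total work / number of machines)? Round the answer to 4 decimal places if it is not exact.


Total processing time = 12 + 3 + 12 + 3 + 13 = 43
Number of machines = 4
Ideal balanced load = 43 / 4 = 10.75

10.75


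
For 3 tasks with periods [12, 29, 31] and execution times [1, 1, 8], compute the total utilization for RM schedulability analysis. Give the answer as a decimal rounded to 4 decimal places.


Compute individual utilizations (exact fractions):
  Task 1: C/T = 1/12 (approx. 0.0833)
  Task 2: C/T = 1/29 (approx. 0.0345)
  Task 3: C/T = 8/31 (approx. 0.2581)
Total utilization U = 1/12 + 1/29 + 8/31 = 4055/10788
Rounded to 4 decimal places: U = 0.3759
RM (Liu & Layland) bound for 3 tasks = 0.779763; compare with U = 4055/10788 (approx. 0.375881)
U <= bound, so schedulable by RM sufficient condition.

0.3759


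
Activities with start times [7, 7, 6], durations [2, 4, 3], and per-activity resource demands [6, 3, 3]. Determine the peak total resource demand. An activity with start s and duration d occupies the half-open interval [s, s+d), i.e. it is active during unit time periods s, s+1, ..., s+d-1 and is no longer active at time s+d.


Each activity i is active on [start_i, start_i + duration_i).
Compute total resource usage per time slot:
  t=0: active resources = [], total = 0
  t=1: active resources = [], total = 0
  t=2: active resources = [], total = 0
  t=3: active resources = [], total = 0
  t=4: active resources = [], total = 0
  t=5: active resources = [], total = 0
  t=6: active resources = [3], total = 3
  t=7: active resources = [6, 3, 3], total = 12
  t=8: active resources = [6, 3, 3], total = 12
  t=9: active resources = [3], total = 3
  t=10: active resources = [3], total = 3
Peak resource demand = 12

12


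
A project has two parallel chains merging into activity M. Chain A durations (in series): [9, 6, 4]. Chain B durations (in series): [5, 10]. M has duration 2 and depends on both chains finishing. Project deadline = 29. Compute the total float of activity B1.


Forward pass: ES(B1) = sum of predecessors on chain B = 0
EF = ES + duration = 0 + 5 = 5
Backward pass: LF(M) = deadline = 29; LS(M) = 29 - 2 = 27
LF(B1) = LS(M) - sum(successors on chain B) = 27 - 10 = 17
LS = LF - duration = 17 - 5 = 12
Total float = LS - ES = 12 - 0 = 12

12


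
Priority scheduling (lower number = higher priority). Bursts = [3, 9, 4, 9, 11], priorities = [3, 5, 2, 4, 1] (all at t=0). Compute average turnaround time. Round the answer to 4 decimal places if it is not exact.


Sort by priority (ascending = highest first):
Order: [(1, 11), (2, 4), (3, 3), (4, 9), (5, 9)]
Completion times:
  Priority 1, burst=11, C=11
  Priority 2, burst=4, C=15
  Priority 3, burst=3, C=18
  Priority 4, burst=9, C=27
  Priority 5, burst=9, C=36
Average turnaround = 107/5 = 21.4

21.4


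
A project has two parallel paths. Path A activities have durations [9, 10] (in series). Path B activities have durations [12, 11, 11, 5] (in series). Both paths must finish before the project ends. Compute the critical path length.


Path A total = 9 + 10 = 19
Path B total = 12 + 11 + 11 + 5 = 39
Critical path = longest path = max(19, 39) = 39

39


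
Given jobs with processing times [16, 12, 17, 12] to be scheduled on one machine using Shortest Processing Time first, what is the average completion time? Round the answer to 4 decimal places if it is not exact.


Sort jobs by processing time (SPT order): [12, 12, 16, 17]
Compute completion times sequentially:
  Job 1: processing = 12, completes at 12
  Job 2: processing = 12, completes at 24
  Job 3: processing = 16, completes at 40
  Job 4: processing = 17, completes at 57
Sum of completion times = 133
Average completion time = 133/4 = 33.25

33.25


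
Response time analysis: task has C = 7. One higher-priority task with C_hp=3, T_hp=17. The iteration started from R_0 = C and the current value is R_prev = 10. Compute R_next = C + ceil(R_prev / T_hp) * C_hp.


R_next = C + ceil(R_prev / T_hp) * C_hp
ceil(10 / 17) = ceil(0.5882) = 1
Interference = 1 * 3 = 3
R_next = 7 + 3 = 10
R_next = R_prev, so the iteration has converged (response time = 10).

10
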